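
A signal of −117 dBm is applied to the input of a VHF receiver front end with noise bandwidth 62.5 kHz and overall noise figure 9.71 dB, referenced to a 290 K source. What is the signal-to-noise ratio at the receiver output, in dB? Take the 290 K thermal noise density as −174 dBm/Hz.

−0.7 dB

Noise floor: N = −174 + 10 log₁₀(B) + NF
10 log₁₀(6.25×10⁴) = 47.96 dB
N = −174 + 47.96 + 9.71 = −116.33 dBm
SNR = P_sig − N = −117 − (−116.33) = −0.67 dB → −0.7 dB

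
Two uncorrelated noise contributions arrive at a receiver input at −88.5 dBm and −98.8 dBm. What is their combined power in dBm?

Convert to linear, add, convert back:
P₁ = 1.41×10⁻¹² W, P₂ = 1.32×10⁻¹³ W
P_tot = 1.54×10⁻¹² W → 10 log₁₀(P_tot / 10⁻³) = −88.1 dBm

−88.1 dBm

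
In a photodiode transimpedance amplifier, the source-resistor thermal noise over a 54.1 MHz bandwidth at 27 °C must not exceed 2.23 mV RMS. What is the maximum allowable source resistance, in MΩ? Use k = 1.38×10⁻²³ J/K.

5.55 MΩ

T = 27 °C + 273.15 = 300.15 K
Johnson–Nyquist: V_n = √(4kTRB) ⇒ R = V_n² / (4kTB)
4kTB = 4 × 1.38×10⁻²³ × 300.15 × 5.41×10⁷ = 8.96×10⁻¹³
R = (2.23×10⁻³)² / 8.96×10⁻¹³ = 5.55×10⁶ Ω = 5.55 MΩ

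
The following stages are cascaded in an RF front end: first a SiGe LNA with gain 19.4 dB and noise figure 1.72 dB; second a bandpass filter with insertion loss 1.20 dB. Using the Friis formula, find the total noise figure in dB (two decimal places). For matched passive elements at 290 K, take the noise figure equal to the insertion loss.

1.73 dB

Convert to linear (a loss of L dB is a gain of −L dB): F_i = 10^(NF_i/10), G_i = 10^(G_i,dB/10)
  Stage 1: F_1 = 10^(1.72/10) = 1.486, G_1 = 10^(19.4/10) = 87.10
  Stage 2: F_2 = 10^(1.20/10) = 1.318, G_2 = 10^(−1.20/10) = 0.7586
Friis cascade:
  F = 1.486 + (1.318 − 1)/87.10 = 1.490
NF = 10 log₁₀(1.490) = 1.73 dB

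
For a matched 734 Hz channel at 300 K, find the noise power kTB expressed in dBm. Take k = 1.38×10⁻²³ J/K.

P_n = kTB = 1.38×10⁻²³ × 300 × 7.34×10² = 3.04×10⁻¹⁸ W
In dBm: 10 log₁₀(3.04×10⁻¹⁸ / 10⁻³) = −145.2 dBm

−145.2 dBm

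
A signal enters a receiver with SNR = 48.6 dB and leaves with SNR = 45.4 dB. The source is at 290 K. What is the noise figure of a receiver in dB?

3.2 dB

NF (dB) = SNR_in(dB) − SNR_out(dB) when the source is at T₀
NF = 48.6 − 45.4 = 3.2 dB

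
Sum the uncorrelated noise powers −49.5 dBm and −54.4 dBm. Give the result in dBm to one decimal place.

−48.3 dBm

Convert to linear, add, convert back:
P₁ = 1.12×10⁻⁸ W, P₂ = 3.63×10⁻⁹ W
P_tot = 1.49×10⁻⁸ W → 10 log₁₀(P_tot / 10⁻³) = −48.3 dBm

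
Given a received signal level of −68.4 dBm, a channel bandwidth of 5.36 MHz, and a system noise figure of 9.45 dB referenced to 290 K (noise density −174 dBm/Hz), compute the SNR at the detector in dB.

Noise floor: N = −174 + 10 log₁₀(B) + NF
10 log₁₀(5.36×10⁶) = 67.29 dB
N = −174 + 67.29 + 9.45 = −97.26 dBm
SNR = P_sig − N = −68.4 − (−97.26) = 28.86 dB → 28.9 dB

28.9 dB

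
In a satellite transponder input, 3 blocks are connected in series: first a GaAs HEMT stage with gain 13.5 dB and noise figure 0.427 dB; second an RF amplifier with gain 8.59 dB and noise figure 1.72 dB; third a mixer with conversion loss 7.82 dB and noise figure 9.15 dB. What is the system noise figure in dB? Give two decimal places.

0.68 dB

Convert to linear (a loss of L dB is a gain of −L dB): F_i = 10^(NF_i/10), G_i = 10^(G_i,dB/10)
  Stage 1: F_1 = 10^(0.427/10) = 1.103, G_1 = 10^(13.5/10) = 22.39
  Stage 2: F_2 = 10^(1.72/10) = 1.486, G_2 = 10^(8.59/10) = 7.228
  Stage 3: F_3 = 10^(9.15/10) = 8.222, G_3 = 10^(−7.82/10) = 0.1652
Friis cascade:
  F = 1.103 + (1.486 − 1)/22.39 + (8.222 − 1)/161.8 = 1.170
NF = 10 log₁₀(1.170) = 0.68 dB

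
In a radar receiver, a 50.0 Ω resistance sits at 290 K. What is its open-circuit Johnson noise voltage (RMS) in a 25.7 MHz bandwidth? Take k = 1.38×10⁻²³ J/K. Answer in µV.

4.54 µV

V_n = √(4kTRB)
4kTRB = 4 × 1.38×10⁻²³ × 290 × 5.00×10¹ × 2.57×10⁷ = 2.06×10⁻¹¹ V²
V_n = √(2.06×10⁻¹¹) = 4.54×10⁻⁶ V = 4.54 µV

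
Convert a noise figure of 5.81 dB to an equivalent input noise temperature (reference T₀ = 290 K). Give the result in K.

815 K

F = 10^(5.81/10) = 3.81066
T_e = (F − 1)·T₀ = (3.81066 − 1) × 290 = 815 K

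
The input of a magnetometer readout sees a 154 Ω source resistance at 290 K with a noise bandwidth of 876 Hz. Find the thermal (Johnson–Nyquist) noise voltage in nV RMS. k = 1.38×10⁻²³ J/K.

46.5 nV

V_n = √(4kTRB)
4kTRB = 4 × 1.38×10⁻²³ × 290 × 1.54×10² × 8.76×10² = 2.16×10⁻¹⁵ V²
V_n = √(2.16×10⁻¹⁵) = 4.65×10⁻⁸ V = 46.5 nV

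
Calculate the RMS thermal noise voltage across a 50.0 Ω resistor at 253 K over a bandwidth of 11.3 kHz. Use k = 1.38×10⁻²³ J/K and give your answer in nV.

V_n = √(4kTRB)
4kTRB = 4 × 1.38×10⁻²³ × 253 × 5.00×10¹ × 1.13×10⁴ = 7.89×10⁻¹⁵ V²
V_n = √(7.89×10⁻¹⁵) = 8.88×10⁻⁸ V = 88.8 nV

88.8 nV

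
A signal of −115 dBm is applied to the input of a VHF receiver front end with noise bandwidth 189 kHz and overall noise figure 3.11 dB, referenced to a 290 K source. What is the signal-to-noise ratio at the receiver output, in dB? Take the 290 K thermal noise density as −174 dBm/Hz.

3.1 dB

Noise floor: N = −174 + 10 log₁₀(B) + NF
10 log₁₀(1.89×10⁵) = 52.76 dB
N = −174 + 52.76 + 3.11 = −118.13 dBm
SNR = P_sig − N = −115 − (−118.13) = 3.13 dB → 3.1 dB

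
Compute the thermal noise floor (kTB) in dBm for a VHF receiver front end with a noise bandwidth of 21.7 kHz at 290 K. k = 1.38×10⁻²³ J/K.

−130.6 dBm

P_n = kTB = 1.38×10⁻²³ × 290 × 2.17×10⁴ = 8.68×10⁻¹⁷ W
In dBm: 10 log₁₀(8.68×10⁻¹⁷ / 10⁻³) = −130.6 dBm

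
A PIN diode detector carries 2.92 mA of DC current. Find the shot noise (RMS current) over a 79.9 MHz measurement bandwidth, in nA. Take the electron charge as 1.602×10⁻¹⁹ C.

273 nA

I_n = √(2qI·B)
2qI·B = 2 × 1.602×10⁻¹⁹ × 2.92×10⁻³ × 7.99×10⁷ = 7.48×10⁻¹⁴ A²
I_n = √(7.48×10⁻¹⁴) = 2.73×10⁻⁷ A = 273 nA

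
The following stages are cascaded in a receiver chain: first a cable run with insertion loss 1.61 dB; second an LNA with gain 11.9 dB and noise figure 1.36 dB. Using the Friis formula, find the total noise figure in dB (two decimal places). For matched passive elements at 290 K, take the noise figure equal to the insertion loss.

2.97 dB

Convert to linear (a loss of L dB is a gain of −L dB): F_i = 10^(NF_i/10), G_i = 10^(G_i,dB/10)
  Stage 1: F_1 = 10^(1.61/10) = 1.449, G_1 = 10^(−1.61/10) = 0.6902
  Stage 2: F_2 = 10^(1.36/10) = 1.368, G_2 = 10^(11.9/10) = 15.49
Friis cascade:
  F = 1.449 + (1.368 − 1)/0.6902 = 1.982
NF = 10 log₁₀(1.982) = 2.97 dB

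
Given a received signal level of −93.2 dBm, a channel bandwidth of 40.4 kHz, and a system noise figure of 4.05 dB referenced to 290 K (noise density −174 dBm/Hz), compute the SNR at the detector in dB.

Noise floor: N = −174 + 10 log₁₀(B) + NF
10 log₁₀(4.04×10⁴) = 46.06 dB
N = −174 + 46.06 + 4.05 = −123.89 dBm
SNR = P_sig − N = −93.2 − (−123.89) = 30.69 dB → 30.7 dB

30.7 dB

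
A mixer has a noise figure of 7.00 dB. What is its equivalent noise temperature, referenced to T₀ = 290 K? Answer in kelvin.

F = 10^(7.00/10) = 5.01187
T_e = (F − 1)·T₀ = (5.01187 − 1) × 290 = 1163 K

1163 K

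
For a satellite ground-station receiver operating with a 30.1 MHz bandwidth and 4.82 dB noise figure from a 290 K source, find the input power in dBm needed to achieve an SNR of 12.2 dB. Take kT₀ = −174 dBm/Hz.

Sensitivity = −174 + 10 log₁₀(B) + NF + SNR_min
= −174 + 74.79 + 4.82 + 12.2
= −82.19 dBm → −82.2 dBm

−82.2 dBm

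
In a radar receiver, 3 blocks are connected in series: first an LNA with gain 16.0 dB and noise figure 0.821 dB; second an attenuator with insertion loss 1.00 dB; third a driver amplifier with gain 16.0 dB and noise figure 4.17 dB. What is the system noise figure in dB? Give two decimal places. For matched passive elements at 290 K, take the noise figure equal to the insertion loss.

1.02 dB

Convert to linear (a loss of L dB is a gain of −L dB): F_i = 10^(NF_i/10), G_i = 10^(G_i,dB/10)
  Stage 1: F_1 = 10^(0.821/10) = 1.208, G_1 = 10^(16.0/10) = 39.81
  Stage 2: F_2 = 10^(1.00/10) = 1.259, G_2 = 10^(−1.00/10) = 0.7943
  Stage 3: F_3 = 10^(4.17/10) = 2.612, G_3 = 10^(16.0/10) = 39.81
Friis cascade:
  F = 1.208 + (1.259 − 1)/39.81 + (2.612 − 1)/31.62 = 1.266
NF = 10 log₁₀(1.266) = 1.02 dB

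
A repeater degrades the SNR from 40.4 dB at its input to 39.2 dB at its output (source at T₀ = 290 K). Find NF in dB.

NF (dB) = SNR_in(dB) − SNR_out(dB) when the source is at T₀
NF = 40.4 − 39.2 = 1.2 dB

1.2 dB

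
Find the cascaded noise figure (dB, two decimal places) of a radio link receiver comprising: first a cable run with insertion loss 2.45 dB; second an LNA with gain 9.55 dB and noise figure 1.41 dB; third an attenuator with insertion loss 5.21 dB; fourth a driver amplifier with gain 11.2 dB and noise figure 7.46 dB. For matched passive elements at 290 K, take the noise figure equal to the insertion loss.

Convert to linear (a loss of L dB is a gain of −L dB): F_i = 10^(NF_i/10), G_i = 10^(G_i,dB/10)
  Stage 1: F_1 = 10^(2.45/10) = 1.758, G_1 = 10^(−2.45/10) = 0.5689
  Stage 2: F_2 = 10^(1.41/10) = 1.384, G_2 = 10^(9.55/10) = 9.016
  Stage 3: F_3 = 10^(5.21/10) = 3.319, G_3 = 10^(−5.21/10) = 0.3013
  Stage 4: F_4 = 10^(7.46/10) = 5.572, G_4 = 10^(11.2/10) = 13.18
Friis cascade:
  F = 1.758 + (1.384 − 1)/0.5689 + (3.319 − 1)/5.129 + (5.572 − 1)/1.545 = 5.843
NF = 10 log₁₀(5.843) = 7.67 dB

7.67 dB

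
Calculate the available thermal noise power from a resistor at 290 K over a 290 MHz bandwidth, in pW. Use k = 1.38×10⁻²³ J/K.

1.16 pW

P_n = kTB = 1.38×10⁻²³ × 290 × 2.90×10⁸ = 1.16×10⁻¹² W = 1.16 pW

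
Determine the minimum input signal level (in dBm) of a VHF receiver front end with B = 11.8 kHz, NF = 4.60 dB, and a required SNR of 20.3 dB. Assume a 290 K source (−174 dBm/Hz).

Sensitivity = −174 + 10 log₁₀(B) + NF + SNR_min
= −174 + 40.72 + 4.60 + 20.3
= −108.38 dBm → −108.4 dBm

−108.4 dBm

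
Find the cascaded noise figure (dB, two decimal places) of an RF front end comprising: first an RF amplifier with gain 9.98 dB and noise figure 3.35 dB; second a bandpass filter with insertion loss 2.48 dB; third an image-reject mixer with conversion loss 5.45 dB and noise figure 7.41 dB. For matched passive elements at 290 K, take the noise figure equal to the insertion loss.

4.83 dB

Convert to linear (a loss of L dB is a gain of −L dB): F_i = 10^(NF_i/10), G_i = 10^(G_i,dB/10)
  Stage 1: F_1 = 10^(3.35/10) = 2.163, G_1 = 10^(9.98/10) = 9.954
  Stage 2: F_2 = 10^(2.48/10) = 1.770, G_2 = 10^(−2.48/10) = 0.5649
  Stage 3: F_3 = 10^(7.41/10) = 5.508, G_3 = 10^(−5.45/10) = 0.2851
Friis cascade:
  F = 2.163 + (1.770 − 1)/9.954 + (5.508 − 1)/5.623 = 3.042
NF = 10 log₁₀(3.042) = 4.83 dB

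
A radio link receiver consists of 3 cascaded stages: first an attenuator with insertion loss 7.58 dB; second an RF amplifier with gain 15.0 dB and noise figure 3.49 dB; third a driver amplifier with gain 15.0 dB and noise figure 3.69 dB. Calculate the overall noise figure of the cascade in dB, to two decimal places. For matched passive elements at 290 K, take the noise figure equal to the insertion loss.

11.15 dB

Convert to linear (a loss of L dB is a gain of −L dB): F_i = 10^(NF_i/10), G_i = 10^(G_i,dB/10)
  Stage 1: F_1 = 10^(7.58/10) = 5.728, G_1 = 10^(−7.58/10) = 0.1746
  Stage 2: F_2 = 10^(3.49/10) = 2.234, G_2 = 10^(15.0/10) = 31.62
  Stage 3: F_3 = 10^(3.69/10) = 2.339, G_3 = 10^(15.0/10) = 31.62
Friis cascade:
  F = 5.728 + (2.234 − 1)/0.1746 + (2.339 − 1)/5.521 = 13.04
NF = 10 log₁₀(13.04) = 11.15 dB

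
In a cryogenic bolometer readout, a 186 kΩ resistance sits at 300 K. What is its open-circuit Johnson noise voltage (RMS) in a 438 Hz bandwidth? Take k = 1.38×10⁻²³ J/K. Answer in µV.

1.16 µV

V_n = √(4kTRB)
4kTRB = 4 × 1.38×10⁻²³ × 300 × 1.86×10⁵ × 4.38×10² = 1.35×10⁻¹² V²
V_n = √(1.35×10⁻¹²) = 1.16×10⁻⁶ V = 1.16 µV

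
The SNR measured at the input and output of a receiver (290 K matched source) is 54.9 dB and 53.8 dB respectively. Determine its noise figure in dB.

1.1 dB

NF (dB) = SNR_in(dB) − SNR_out(dB) when the source is at T₀
NF = 54.9 − 53.8 = 1.1 dB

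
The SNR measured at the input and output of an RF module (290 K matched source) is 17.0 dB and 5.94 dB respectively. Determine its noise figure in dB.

NF (dB) = SNR_in(dB) − SNR_out(dB) when the source is at T₀
NF = 17.0 − 5.94 = 11.06 dB

11.06 dB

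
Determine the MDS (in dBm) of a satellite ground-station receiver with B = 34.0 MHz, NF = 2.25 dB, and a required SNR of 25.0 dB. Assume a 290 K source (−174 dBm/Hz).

Sensitivity = −174 + 10 log₁₀(B) + NF + SNR_min
= −174 + 75.31 + 2.25 + 25.0
= −71.44 dBm → −71.4 dBm

−71.4 dBm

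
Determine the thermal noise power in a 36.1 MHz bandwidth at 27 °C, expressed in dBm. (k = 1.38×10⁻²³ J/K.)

−98.3 dBm

T = 27 °C + 273.15 = 300.15 K
P_n = kTB = 1.38×10⁻²³ × 300.15 × 3.61×10⁷ = 1.50×10⁻¹³ W
In dBm: 10 log₁₀(1.50×10⁻¹³ / 10⁻³) = −98.3 dBm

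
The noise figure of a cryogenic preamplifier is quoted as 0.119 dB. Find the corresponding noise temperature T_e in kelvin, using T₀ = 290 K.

8.06 K

F = 10^(0.119/10) = 1.02778
T_e = (F − 1)·T₀ = (1.02778 − 1) × 290 = 8.06 K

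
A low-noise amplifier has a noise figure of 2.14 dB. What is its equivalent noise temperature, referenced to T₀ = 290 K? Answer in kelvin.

F = 10^(2.14/10) = 1.63682
T_e = (F − 1)·T₀ = (1.63682 − 1) × 290 = 185 K

185 K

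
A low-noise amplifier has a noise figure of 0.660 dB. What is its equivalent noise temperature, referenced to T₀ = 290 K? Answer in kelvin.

F = 10^(0.660/10) = 1.16413
T_e = (F − 1)·T₀ = (1.16413 − 1) × 290 = 47.6 K

47.6 K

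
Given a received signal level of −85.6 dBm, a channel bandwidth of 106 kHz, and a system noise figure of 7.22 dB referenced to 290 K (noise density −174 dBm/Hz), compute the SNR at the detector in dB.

Noise floor: N = −174 + 10 log₁₀(B) + NF
10 log₁₀(1.06×10⁵) = 50.25 dB
N = −174 + 50.25 + 7.22 = −116.53 dBm
SNR = P_sig − N = −85.6 − (−116.53) = 30.93 dB → 30.9 dB

30.9 dB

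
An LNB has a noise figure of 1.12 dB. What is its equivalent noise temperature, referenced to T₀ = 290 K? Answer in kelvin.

F = 10^(1.12/10) = 1.2942
T_e = (F − 1)·T₀ = (1.2942 − 1) × 290 = 85.3 K

85.3 K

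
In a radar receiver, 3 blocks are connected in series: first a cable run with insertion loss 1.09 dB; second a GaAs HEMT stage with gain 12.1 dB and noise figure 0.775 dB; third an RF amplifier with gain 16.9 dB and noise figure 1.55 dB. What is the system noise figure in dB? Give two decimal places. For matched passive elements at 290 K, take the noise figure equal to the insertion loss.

1.96 dB

Convert to linear (a loss of L dB is a gain of −L dB): F_i = 10^(NF_i/10), G_i = 10^(G_i,dB/10)
  Stage 1: F_1 = 10^(1.09/10) = 1.285, G_1 = 10^(−1.09/10) = 0.7780
  Stage 2: F_2 = 10^(0.775/10) = 1.195, G_2 = 10^(12.1/10) = 16.22
  Stage 3: F_3 = 10^(1.55/10) = 1.429, G_3 = 10^(16.9/10) = 48.98
Friis cascade:
  F = 1.285 + (1.195 − 1)/0.7780 + (1.429 − 1)/12.62 = 1.570
NF = 10 log₁₀(1.570) = 1.96 dB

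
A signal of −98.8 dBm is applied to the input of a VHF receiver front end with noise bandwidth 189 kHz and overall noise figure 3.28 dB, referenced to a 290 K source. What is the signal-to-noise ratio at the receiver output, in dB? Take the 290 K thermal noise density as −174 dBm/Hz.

19.2 dB

Noise floor: N = −174 + 10 log₁₀(B) + NF
10 log₁₀(1.89×10⁵) = 52.76 dB
N = −174 + 52.76 + 3.28 = −117.96 dBm
SNR = P_sig − N = −98.8 − (−117.96) = 19.16 dB → 19.2 dB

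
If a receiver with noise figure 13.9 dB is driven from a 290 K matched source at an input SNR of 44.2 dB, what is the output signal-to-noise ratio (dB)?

By definition F = SNR_in/SNR_out, so in dB: SNR_out = SNR_in − NF
SNR_out = 44.2 − 13.9 = 30.3 dB

30.3 dB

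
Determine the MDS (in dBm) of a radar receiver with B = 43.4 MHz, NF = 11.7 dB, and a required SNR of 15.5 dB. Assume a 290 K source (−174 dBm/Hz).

−70.4 dBm

Sensitivity = −174 + 10 log₁₀(B) + NF + SNR_min
= −174 + 76.37 + 11.7 + 15.5
= −70.43 dBm → −70.4 dBm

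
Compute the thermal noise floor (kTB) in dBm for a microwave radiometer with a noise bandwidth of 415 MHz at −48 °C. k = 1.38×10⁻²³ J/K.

T = −48 °C + 273.15 = 225.15 K
P_n = kTB = 1.38×10⁻²³ × 225.15 × 4.15×10⁸ = 1.29×10⁻¹² W
In dBm: 10 log₁₀(1.29×10⁻¹² / 10⁻³) = −88.9 dBm

−88.9 dBm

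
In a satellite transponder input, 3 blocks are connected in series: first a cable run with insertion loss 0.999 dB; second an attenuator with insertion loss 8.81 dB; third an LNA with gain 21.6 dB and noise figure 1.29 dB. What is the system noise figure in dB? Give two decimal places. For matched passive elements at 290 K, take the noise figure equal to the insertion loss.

Convert to linear (a loss of L dB is a gain of −L dB): F_i = 10^(NF_i/10), G_i = 10^(G_i,dB/10)
  Stage 1: F_1 = 10^(0.999/10) = 1.259, G_1 = 10^(−0.999/10) = 0.7945
  Stage 2: F_2 = 10^(8.81/10) = 7.603, G_2 = 10^(−8.81/10) = 0.1315
  Stage 3: F_3 = 10^(1.29/10) = 1.346, G_3 = 10^(21.6/10) = 144.5
Friis cascade:
  F = 1.259 + (7.603 − 1)/0.7945 + (1.346 − 1)/0.1045 = 12.88
NF = 10 log₁₀(12.88) = 11.10 dB

11.10 dB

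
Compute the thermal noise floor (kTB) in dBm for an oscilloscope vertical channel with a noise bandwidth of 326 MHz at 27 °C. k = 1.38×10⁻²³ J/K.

T = 27 °C + 273.15 = 300.15 K
P_n = kTB = 1.38×10⁻²³ × 300.15 × 3.26×10⁸ = 1.35×10⁻¹² W
In dBm: 10 log₁₀(1.35×10⁻¹² / 10⁻³) = −88.7 dBm

−88.7 dBm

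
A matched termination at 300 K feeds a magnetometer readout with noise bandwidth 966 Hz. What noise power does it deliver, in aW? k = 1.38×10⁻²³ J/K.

P_n = kTB = 1.38×10⁻²³ × 300 × 9.66×10² = 4.00×10⁻¹⁸ W = 4.00 aW

4.00 aW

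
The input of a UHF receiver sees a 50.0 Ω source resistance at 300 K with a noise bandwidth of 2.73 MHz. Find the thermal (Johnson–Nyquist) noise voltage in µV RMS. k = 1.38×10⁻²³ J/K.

1.50 µV

V_n = √(4kTRB)
4kTRB = 4 × 1.38×10⁻²³ × 300 × 5.00×10¹ × 2.73×10⁶ = 2.26×10⁻¹² V²
V_n = √(2.26×10⁻¹²) = 1.50×10⁻⁶ V = 1.50 µV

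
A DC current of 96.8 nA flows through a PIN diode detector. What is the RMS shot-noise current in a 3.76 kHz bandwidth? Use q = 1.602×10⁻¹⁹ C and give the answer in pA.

I_n = √(2qI·B)
2qI·B = 2 × 1.602×10⁻¹⁹ × 9.68×10⁻⁸ × 3.76×10³ = 1.17×10⁻²² A²
I_n = √(1.17×10⁻²²) = 1.08×10⁻¹¹ A = 10.8 pA

10.8 pA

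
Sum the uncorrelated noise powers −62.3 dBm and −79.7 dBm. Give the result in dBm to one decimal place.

−62.2 dBm

Convert to linear, add, convert back:
P₁ = 5.89×10⁻¹⁰ W, P₂ = 1.07×10⁻¹¹ W
P_tot = 6.00×10⁻¹⁰ W → 10 log₁₀(P_tot / 10⁻³) = −62.2 dBm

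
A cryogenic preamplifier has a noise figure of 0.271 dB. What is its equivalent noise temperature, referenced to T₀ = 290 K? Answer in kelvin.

F = 10^(0.271/10) = 1.06439
T_e = (F − 1)·T₀ = (1.06439 − 1) × 290 = 18.7 K

18.7 K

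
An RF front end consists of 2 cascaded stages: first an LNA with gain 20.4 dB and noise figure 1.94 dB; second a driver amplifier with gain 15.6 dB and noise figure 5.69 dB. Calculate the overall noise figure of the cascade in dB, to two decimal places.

2.01 dB

Convert to linear (a loss of L dB is a gain of −L dB): F_i = 10^(NF_i/10), G_i = 10^(G_i,dB/10)
  Stage 1: F_1 = 10^(1.94/10) = 1.563, G_1 = 10^(20.4/10) = 109.6
  Stage 2: F_2 = 10^(5.69/10) = 3.707, G_2 = 10^(15.6/10) = 36.31
Friis cascade:
  F = 1.563 + (3.707 − 1)/109.6 = 1.588
NF = 10 log₁₀(1.588) = 2.01 dB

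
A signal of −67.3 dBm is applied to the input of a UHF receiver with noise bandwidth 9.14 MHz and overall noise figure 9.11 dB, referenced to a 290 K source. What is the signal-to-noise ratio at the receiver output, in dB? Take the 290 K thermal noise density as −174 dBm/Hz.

28.0 dB

Noise floor: N = −174 + 10 log₁₀(B) + NF
10 log₁₀(9.14×10⁶) = 69.61 dB
N = −174 + 69.61 + 9.11 = −95.28 dBm
SNR = P_sig − N = −67.3 − (−95.28) = 27.98 dB → 28.0 dB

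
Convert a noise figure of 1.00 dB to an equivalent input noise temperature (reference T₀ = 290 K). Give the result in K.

75.1 K

F = 10^(1.00/10) = 1.25893
T_e = (F − 1)·T₀ = (1.25893 − 1) × 290 = 75.1 K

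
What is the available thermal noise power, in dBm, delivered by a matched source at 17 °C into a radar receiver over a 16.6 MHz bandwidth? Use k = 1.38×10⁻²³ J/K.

−101.8 dBm

T = 17 °C + 273.15 = 290.15 K
P_n = kTB = 1.38×10⁻²³ × 290.15 × 1.66×10⁷ = 6.65×10⁻¹⁴ W
In dBm: 10 log₁₀(6.65×10⁻¹⁴ / 10⁻³) = −101.8 dBm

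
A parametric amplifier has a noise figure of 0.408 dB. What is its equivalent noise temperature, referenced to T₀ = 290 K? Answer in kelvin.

28.6 K

F = 10^(0.408/10) = 1.0985
T_e = (F − 1)·T₀ = (1.0985 − 1) × 290 = 28.6 K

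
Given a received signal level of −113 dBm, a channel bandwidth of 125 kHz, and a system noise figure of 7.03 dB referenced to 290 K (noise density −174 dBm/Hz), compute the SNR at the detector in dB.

Noise floor: N = −174 + 10 log₁₀(B) + NF
10 log₁₀(1.25×10⁵) = 50.97 dB
N = −174 + 50.97 + 7.03 = −116.00 dBm
SNR = P_sig − N = −113 − (−116.00) = 3.00 dB → 3.0 dB

3.0 dB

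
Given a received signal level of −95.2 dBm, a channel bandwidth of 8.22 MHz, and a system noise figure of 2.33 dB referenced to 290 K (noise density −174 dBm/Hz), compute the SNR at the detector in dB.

Noise floor: N = −174 + 10 log₁₀(B) + NF
10 log₁₀(8.22×10⁶) = 69.15 dB
N = −174 + 69.15 + 2.33 = −102.52 dBm
SNR = P_sig − N = −95.2 − (−102.52) = 7.32 dB → 7.3 dB

7.3 dB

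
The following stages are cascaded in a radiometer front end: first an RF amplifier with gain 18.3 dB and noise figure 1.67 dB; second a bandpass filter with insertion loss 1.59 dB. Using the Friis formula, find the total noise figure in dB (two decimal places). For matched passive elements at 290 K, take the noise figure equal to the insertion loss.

1.69 dB

Convert to linear (a loss of L dB is a gain of −L dB): F_i = 10^(NF_i/10), G_i = 10^(G_i,dB/10)
  Stage 1: F_1 = 10^(1.67/10) = 1.469, G_1 = 10^(18.3/10) = 67.61
  Stage 2: F_2 = 10^(1.59/10) = 1.442, G_2 = 10^(−1.59/10) = 0.6934
Friis cascade:
  F = 1.469 + (1.442 − 1)/67.61 = 1.475
NF = 10 log₁₀(1.475) = 1.69 dB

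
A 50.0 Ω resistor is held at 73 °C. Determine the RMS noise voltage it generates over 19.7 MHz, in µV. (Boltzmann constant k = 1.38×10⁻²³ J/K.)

4.34 µV

T = 73 °C + 273.15 = 346.15 K
V_n = √(4kTRB)
4kTRB = 4 × 1.38×10⁻²³ × 346.15 × 5.00×10¹ × 1.97×10⁷ = 1.88×10⁻¹¹ V²
V_n = √(1.88×10⁻¹¹) = 4.34×10⁻⁶ V = 4.34 µV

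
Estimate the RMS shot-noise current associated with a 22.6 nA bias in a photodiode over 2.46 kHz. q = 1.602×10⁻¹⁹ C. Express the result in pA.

I_n = √(2qI·B)
2qI·B = 2 × 1.602×10⁻¹⁹ × 2.26×10⁻⁸ × 2.46×10³ = 1.78×10⁻²³ A²
I_n = √(1.78×10⁻²³) = 4.22×10⁻¹² A = 4.22 pA

4.22 pA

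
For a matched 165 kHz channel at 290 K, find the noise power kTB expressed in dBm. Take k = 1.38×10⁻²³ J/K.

−121.8 dBm

P_n = kTB = 1.38×10⁻²³ × 290 × 1.65×10⁵ = 6.60×10⁻¹⁶ W
In dBm: 10 log₁₀(6.60×10⁻¹⁶ / 10⁻³) = −121.8 dBm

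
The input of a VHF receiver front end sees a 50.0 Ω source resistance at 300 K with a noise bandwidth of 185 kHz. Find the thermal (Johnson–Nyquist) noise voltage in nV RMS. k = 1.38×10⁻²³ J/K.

391 nV

V_n = √(4kTRB)
4kTRB = 4 × 1.38×10⁻²³ × 300 × 5.00×10¹ × 1.85×10⁵ = 1.53×10⁻¹³ V²
V_n = √(1.53×10⁻¹³) = 3.91×10⁻⁷ V = 391 nV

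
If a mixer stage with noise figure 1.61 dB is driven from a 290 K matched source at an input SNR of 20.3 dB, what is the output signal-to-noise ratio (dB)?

By definition F = SNR_in/SNR_out, so in dB: SNR_out = SNR_in − NF
SNR_out = 20.3 − 1.61 = 18.69 dB

18.69 dB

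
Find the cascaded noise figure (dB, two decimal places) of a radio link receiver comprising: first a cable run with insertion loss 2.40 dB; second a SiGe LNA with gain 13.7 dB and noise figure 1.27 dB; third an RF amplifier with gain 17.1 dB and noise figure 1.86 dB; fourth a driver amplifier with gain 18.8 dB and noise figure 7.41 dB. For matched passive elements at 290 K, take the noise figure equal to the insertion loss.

3.76 dB

Convert to linear (a loss of L dB is a gain of −L dB): F_i = 10^(NF_i/10), G_i = 10^(G_i,dB/10)
  Stage 1: F_1 = 10^(2.40/10) = 1.738, G_1 = 10^(−2.40/10) = 0.5754
  Stage 2: F_2 = 10^(1.27/10) = 1.340, G_2 = 10^(13.7/10) = 23.44
  Stage 3: F_3 = 10^(1.86/10) = 1.535, G_3 = 10^(17.1/10) = 51.29
  Stage 4: F_4 = 10^(7.41/10) = 5.508, G_4 = 10^(18.8/10) = 75.86
Friis cascade:
  F = 1.738 + (1.340 − 1)/0.5754 + (1.535 − 1)/13.49 + (5.508 − 1)/691.8 = 2.374
NF = 10 log₁₀(2.374) = 3.76 dB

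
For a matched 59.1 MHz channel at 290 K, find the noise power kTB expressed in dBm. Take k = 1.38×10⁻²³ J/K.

−96.3 dBm

P_n = kTB = 1.38×10⁻²³ × 290 × 5.91×10⁷ = 2.37×10⁻¹³ W
In dBm: 10 log₁₀(2.37×10⁻¹³ / 10⁻³) = −96.3 dBm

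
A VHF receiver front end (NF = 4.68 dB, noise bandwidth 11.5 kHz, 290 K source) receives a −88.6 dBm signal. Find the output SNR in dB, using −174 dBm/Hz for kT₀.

Noise floor: N = −174 + 10 log₁₀(B) + NF
10 log₁₀(1.15×10⁴) = 40.61 dB
N = −174 + 40.61 + 4.68 = −128.71 dBm
SNR = P_sig − N = −88.6 − (−128.71) = 40.11 dB → 40.1 dB

40.1 dB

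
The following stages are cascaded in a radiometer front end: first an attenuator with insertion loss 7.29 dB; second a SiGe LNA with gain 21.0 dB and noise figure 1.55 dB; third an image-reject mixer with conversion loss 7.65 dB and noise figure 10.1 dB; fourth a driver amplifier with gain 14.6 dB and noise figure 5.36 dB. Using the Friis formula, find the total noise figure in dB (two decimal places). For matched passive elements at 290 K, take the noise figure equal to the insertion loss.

9.37 dB

Convert to linear (a loss of L dB is a gain of −L dB): F_i = 10^(NF_i/10), G_i = 10^(G_i,dB/10)
  Stage 1: F_1 = 10^(7.29/10) = 5.358, G_1 = 10^(−7.29/10) = 0.1866
  Stage 2: F_2 = 10^(1.55/10) = 1.429, G_2 = 10^(21.0/10) = 125.9
  Stage 3: F_3 = 10^(10.1/10) = 10.23, G_3 = 10^(−7.65/10) = 0.1718
  Stage 4: F_4 = 10^(5.36/10) = 3.436, G_4 = 10^(14.6/10) = 28.84
Friis cascade:
  F = 5.358 + (1.429 − 1)/0.1866 + (10.23 − 1)/23.50 + (3.436 − 1)/4.036 = 8.652
NF = 10 log₁₀(8.652) = 9.37 dB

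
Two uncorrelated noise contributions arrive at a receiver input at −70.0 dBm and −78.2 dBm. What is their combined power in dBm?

Convert to linear, add, convert back:
P₁ = 1.00×10⁻¹⁰ W, P₂ = 1.51×10⁻¹¹ W
P_tot = 1.15×10⁻¹⁰ W → 10 log₁₀(P_tot / 10⁻³) = −69.4 dBm

−69.4 dBm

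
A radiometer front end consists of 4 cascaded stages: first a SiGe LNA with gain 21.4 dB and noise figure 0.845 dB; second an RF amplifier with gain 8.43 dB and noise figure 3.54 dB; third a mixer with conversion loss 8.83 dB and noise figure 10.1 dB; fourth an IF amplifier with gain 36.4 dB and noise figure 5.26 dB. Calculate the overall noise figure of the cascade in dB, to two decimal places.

Convert to linear (a loss of L dB is a gain of −L dB): F_i = 10^(NF_i/10), G_i = 10^(G_i,dB/10)
  Stage 1: F_1 = 10^(0.845/10) = 1.215, G_1 = 10^(21.4/10) = 138.0
  Stage 2: F_2 = 10^(3.54/10) = 2.259, G_2 = 10^(8.43/10) = 6.966
  Stage 3: F_3 = 10^(10.1/10) = 10.23, G_3 = 10^(−8.83/10) = 0.1309
  Stage 4: F_4 = 10^(5.26/10) = 3.357, G_4 = 10^(36.4/10) = 4365
Friis cascade:
  F = 1.215 + (2.259 − 1)/138.0 + (10.23 − 1)/961.6 + (3.357 − 1)/125.9 = 1.252
NF = 10 log₁₀(1.252) = 0.98 dB

0.98 dB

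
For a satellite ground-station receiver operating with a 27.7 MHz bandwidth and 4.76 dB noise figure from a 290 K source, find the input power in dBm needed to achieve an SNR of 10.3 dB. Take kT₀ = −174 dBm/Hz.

−84.5 dBm

Sensitivity = −174 + 10 log₁₀(B) + NF + SNR_min
= −174 + 74.42 + 4.76 + 10.3
= −84.52 dBm → −84.5 dBm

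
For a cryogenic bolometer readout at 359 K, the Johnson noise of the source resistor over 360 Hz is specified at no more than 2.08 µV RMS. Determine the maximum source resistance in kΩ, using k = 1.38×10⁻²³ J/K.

606 kΩ

Johnson–Nyquist: V_n = √(4kTRB) ⇒ R = V_n² / (4kTB)
4kTB = 4 × 1.38×10⁻²³ × 359 × 3.60×10² = 7.13×10⁻¹⁸
R = (2.08×10⁻⁶)² / 7.13×10⁻¹⁸ = 6.06×10⁵ Ω = 606 kΩ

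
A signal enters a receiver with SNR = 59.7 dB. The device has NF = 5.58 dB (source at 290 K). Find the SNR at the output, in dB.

54.12 dB

By definition F = SNR_in/SNR_out, so in dB: SNR_out = SNR_in − NF
SNR_out = 59.7 − 5.58 = 54.12 dB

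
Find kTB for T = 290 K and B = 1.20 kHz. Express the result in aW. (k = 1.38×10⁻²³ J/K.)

P_n = kTB = 1.38×10⁻²³ × 290 × 1.20×10³ = 4.80×10⁻¹⁸ W = 4.80 aW

4.80 aW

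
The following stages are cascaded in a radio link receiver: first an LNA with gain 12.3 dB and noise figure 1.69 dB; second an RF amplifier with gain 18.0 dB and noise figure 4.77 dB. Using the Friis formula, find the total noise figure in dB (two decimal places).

Convert to linear (a loss of L dB is a gain of −L dB): F_i = 10^(NF_i/10), G_i = 10^(G_i,dB/10)
  Stage 1: F_1 = 10^(1.69/10) = 1.476, G_1 = 10^(12.3/10) = 16.98
  Stage 2: F_2 = 10^(4.77/10) = 2.999, G_2 = 10^(18.0/10) = 63.10
Friis cascade:
  F = 1.476 + (2.999 − 1)/16.98 = 1.593
NF = 10 log₁₀(1.593) = 2.02 dB

2.02 dB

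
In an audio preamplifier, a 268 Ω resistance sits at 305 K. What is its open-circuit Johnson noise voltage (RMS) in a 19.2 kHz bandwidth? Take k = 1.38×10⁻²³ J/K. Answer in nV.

V_n = √(4kTRB)
4kTRB = 4 × 1.38×10⁻²³ × 305 × 2.68×10² × 1.92×10⁴ = 8.66×10⁻¹⁴ V²
V_n = √(8.66×10⁻¹⁴) = 2.94×10⁻⁷ V = 294 nV

294 nV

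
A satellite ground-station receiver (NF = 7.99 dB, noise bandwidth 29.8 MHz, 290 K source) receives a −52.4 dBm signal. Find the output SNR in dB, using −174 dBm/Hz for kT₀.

38.9 dB

Noise floor: N = −174 + 10 log₁₀(B) + NF
10 log₁₀(2.98×10⁷) = 74.74 dB
N = −174 + 74.74 + 7.99 = −91.27 dBm
SNR = P_sig − N = −52.4 − (−91.27) = 38.87 dB → 38.9 dB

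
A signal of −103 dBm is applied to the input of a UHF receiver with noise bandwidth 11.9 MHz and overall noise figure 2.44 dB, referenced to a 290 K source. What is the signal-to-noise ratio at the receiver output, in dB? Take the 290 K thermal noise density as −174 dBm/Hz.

−2.2 dB

Noise floor: N = −174 + 10 log₁₀(B) + NF
10 log₁₀(1.19×10⁷) = 70.76 dB
N = −174 + 70.76 + 2.44 = −100.80 dBm
SNR = P_sig − N = −103 − (−100.80) = −2.20 dB → −2.2 dB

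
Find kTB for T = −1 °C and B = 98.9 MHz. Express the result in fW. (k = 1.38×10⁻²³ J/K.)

371 fW

T = −1 °C + 273.15 = 272.15 K
P_n = kTB = 1.38×10⁻²³ × 272.15 × 9.89×10⁷ = 3.71×10⁻¹³ W = 371 fW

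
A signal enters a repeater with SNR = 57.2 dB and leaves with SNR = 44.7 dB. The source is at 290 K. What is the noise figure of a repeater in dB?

NF (dB) = SNR_in(dB) − SNR_out(dB) when the source is at T₀
NF = 57.2 − 44.7 = 12.5 dB

12.5 dB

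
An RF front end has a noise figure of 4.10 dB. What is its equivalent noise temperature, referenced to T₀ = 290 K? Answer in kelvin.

455 K

F = 10^(4.10/10) = 2.5704
T_e = (F − 1)·T₀ = (2.5704 − 1) × 290 = 455 K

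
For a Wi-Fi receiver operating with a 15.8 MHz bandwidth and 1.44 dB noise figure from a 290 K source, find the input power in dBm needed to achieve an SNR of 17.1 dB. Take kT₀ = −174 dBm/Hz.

−83.5 dBm

Sensitivity = −174 + 10 log₁₀(B) + NF + SNR_min
= −174 + 71.99 + 1.44 + 17.1
= −83.47 dBm → −83.5 dBm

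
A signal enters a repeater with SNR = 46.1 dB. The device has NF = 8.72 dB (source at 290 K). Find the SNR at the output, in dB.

By definition F = SNR_in/SNR_out, so in dB: SNR_out = SNR_in − NF
SNR_out = 46.1 − 8.72 = 37.38 dB

37.38 dB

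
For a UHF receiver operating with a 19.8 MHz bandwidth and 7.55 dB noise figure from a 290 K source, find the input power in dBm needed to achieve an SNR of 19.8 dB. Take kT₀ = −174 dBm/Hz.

−73.7 dBm

Sensitivity = −174 + 10 log₁₀(B) + NF + SNR_min
= −174 + 72.97 + 7.55 + 19.8
= −73.68 dBm → −73.7 dBm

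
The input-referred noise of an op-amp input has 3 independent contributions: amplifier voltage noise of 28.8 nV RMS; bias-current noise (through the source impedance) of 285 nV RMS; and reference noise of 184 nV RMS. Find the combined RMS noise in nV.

Uncorrelated sources add in power (mean-square): V_tot = √(ΣV_i²)
V_tot = √[(2.88×10⁻⁸)² + (2.85×10⁻⁷)² + (1.84×10⁻⁷)²] = 3.40×10⁻⁷ V = 340 nV

340 nV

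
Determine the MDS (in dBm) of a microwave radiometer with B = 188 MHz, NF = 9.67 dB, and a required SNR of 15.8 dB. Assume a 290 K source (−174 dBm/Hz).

Sensitivity = −174 + 10 log₁₀(B) + NF + SNR_min
= −174 + 82.74 + 9.67 + 15.8
= −65.79 dBm → −65.8 dBm

−65.8 dBm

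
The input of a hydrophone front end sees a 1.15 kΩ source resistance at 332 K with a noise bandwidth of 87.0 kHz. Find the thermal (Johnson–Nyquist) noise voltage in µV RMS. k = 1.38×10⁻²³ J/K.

V_n = √(4kTRB)
4kTRB = 4 × 1.38×10⁻²³ × 332 × 1.15×10³ × 8.70×10⁴ = 1.83×10⁻¹² V²
V_n = √(1.83×10⁻¹²) = 1.35×10⁻⁶ V = 1.35 µV

1.35 µV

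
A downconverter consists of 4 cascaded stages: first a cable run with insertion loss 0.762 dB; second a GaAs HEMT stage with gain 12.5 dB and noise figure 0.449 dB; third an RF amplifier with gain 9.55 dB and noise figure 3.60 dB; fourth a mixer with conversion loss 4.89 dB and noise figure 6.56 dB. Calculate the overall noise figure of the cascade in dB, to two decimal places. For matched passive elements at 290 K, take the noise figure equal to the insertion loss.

Convert to linear (a loss of L dB is a gain of −L dB): F_i = 10^(NF_i/10), G_i = 10^(G_i,dB/10)
  Stage 1: F_1 = 10^(0.762/10) = 1.192, G_1 = 10^(−0.762/10) = 0.8391
  Stage 2: F_2 = 10^(0.449/10) = 1.109, G_2 = 10^(12.5/10) = 17.78
  Stage 3: F_3 = 10^(3.60/10) = 2.291, G_3 = 10^(9.55/10) = 9.016
  Stage 4: F_4 = 10^(6.56/10) = 4.529, G_4 = 10^(−4.89/10) = 0.3243
Friis cascade:
  F = 1.192 + (1.109 − 1)/0.8391 + (2.291 − 1)/14.92 + (4.529 − 1)/134.5 = 1.434
NF = 10 log₁₀(1.434) = 1.57 dB

1.57 dB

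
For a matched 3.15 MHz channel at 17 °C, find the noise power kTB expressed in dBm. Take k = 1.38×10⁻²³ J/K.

T = 17 °C + 273.15 = 290.15 K
P_n = kTB = 1.38×10⁻²³ × 290.15 × 3.15×10⁶ = 1.26×10⁻¹⁴ W
In dBm: 10 log₁₀(1.26×10⁻¹⁴ / 10⁻³) = −109.0 dBm

−109.0 dBm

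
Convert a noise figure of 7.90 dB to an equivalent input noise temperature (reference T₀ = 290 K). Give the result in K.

1498 K

F = 10^(7.90/10) = 6.16595
T_e = (F − 1)·T₀ = (6.16595 − 1) × 290 = 1498 K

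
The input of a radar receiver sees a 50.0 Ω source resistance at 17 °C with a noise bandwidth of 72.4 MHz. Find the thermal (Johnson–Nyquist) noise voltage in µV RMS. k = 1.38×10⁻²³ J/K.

7.61 µV

T = 17 °C + 273.15 = 290.15 K
V_n = √(4kTRB)
4kTRB = 4 × 1.38×10⁻²³ × 290.15 × 5.00×10¹ × 7.24×10⁷ = 5.80×10⁻¹¹ V²
V_n = √(5.80×10⁻¹¹) = 7.61×10⁻⁶ V = 7.61 µV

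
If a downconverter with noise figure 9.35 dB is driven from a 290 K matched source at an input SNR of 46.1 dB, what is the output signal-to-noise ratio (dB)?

By definition F = SNR_in/SNR_out, so in dB: SNR_out = SNR_in − NF
SNR_out = 46.1 − 9.35 = 36.75 dB

36.75 dB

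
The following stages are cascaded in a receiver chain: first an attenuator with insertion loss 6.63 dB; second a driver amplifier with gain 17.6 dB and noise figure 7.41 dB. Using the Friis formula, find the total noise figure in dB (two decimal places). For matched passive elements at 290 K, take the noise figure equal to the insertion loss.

Convert to linear (a loss of L dB is a gain of −L dB): F_i = 10^(NF_i/10), G_i = 10^(G_i,dB/10)
  Stage 1: F_1 = 10^(6.63/10) = 4.603, G_1 = 10^(−6.63/10) = 0.2173
  Stage 2: F_2 = 10^(7.41/10) = 5.508, G_2 = 10^(17.6/10) = 57.54
Friis cascade:
  F = 4.603 + (5.508 − 1)/0.2173 = 25.35
NF = 10 log₁₀(25.35) = 14.04 dB

14.04 dB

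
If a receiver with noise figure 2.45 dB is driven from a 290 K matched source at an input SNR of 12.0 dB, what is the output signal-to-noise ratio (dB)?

By definition F = SNR_in/SNR_out, so in dB: SNR_out = SNR_in − NF
SNR_out = 12.0 − 2.45 = 9.55 dB

9.55 dB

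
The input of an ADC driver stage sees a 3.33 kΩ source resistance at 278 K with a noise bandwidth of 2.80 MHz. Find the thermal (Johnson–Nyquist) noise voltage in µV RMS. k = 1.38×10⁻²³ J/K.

12.0 µV

V_n = √(4kTRB)
4kTRB = 4 × 1.38×10⁻²³ × 278 × 3.33×10³ × 2.80×10⁶ = 1.43×10⁻¹⁰ V²
V_n = √(1.43×10⁻¹⁰) = 1.20×10⁻⁵ V = 12.0 µV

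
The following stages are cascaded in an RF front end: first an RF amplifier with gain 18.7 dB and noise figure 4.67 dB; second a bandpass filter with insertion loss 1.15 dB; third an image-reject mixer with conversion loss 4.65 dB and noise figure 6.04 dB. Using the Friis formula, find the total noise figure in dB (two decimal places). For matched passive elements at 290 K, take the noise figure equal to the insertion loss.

4.75 dB

Convert to linear (a loss of L dB is a gain of −L dB): F_i = 10^(NF_i/10), G_i = 10^(G_i,dB/10)
  Stage 1: F_1 = 10^(4.67/10) = 2.931, G_1 = 10^(18.7/10) = 74.13
  Stage 2: F_2 = 10^(1.15/10) = 1.303, G_2 = 10^(−1.15/10) = 0.7674
  Stage 3: F_3 = 10^(6.04/10) = 4.018, G_3 = 10^(−4.65/10) = 0.3428
Friis cascade:
  F = 2.931 + (1.303 − 1)/74.13 + (4.018 − 1)/56.89 = 2.988
NF = 10 log₁₀(2.988) = 4.75 dB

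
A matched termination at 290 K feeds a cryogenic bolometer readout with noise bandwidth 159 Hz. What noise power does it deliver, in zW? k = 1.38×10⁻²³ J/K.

636 zW

P_n = kTB = 1.38×10⁻²³ × 290 × 1.59×10² = 6.36×10⁻¹⁹ W = 636 zW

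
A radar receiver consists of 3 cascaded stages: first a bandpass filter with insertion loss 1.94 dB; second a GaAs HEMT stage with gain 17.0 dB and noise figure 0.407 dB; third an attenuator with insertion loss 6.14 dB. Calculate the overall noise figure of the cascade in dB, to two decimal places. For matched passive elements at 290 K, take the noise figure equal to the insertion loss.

2.59 dB

Convert to linear (a loss of L dB is a gain of −L dB): F_i = 10^(NF_i/10), G_i = 10^(G_i,dB/10)
  Stage 1: F_1 = 10^(1.94/10) = 1.563, G_1 = 10^(−1.94/10) = 0.6397
  Stage 2: F_2 = 10^(0.407/10) = 1.098, G_2 = 10^(17.0/10) = 50.12
  Stage 3: F_3 = 10^(6.14/10) = 4.111, G_3 = 10^(−6.14/10) = 0.2432
Friis cascade:
  F = 1.563 + (1.098 − 1)/0.6397 + (4.111 − 1)/32.06 = 1.814
NF = 10 log₁₀(1.814) = 2.59 dB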